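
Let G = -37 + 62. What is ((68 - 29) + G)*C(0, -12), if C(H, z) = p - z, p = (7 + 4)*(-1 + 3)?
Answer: 2176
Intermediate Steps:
p = 22 (p = 11*2 = 22)
C(H, z) = 22 - z
G = 25
((68 - 29) + G)*C(0, -12) = ((68 - 29) + 25)*(22 - 1*(-12)) = (39 + 25)*(22 + 12) = 64*34 = 2176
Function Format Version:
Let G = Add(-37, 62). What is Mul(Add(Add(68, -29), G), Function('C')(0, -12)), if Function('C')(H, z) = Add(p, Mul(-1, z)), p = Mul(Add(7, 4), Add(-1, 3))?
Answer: 2176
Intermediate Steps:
p = 22 (p = Mul(11, 2) = 22)
Function('C')(H, z) = Add(22, Mul(-1, z))
G = 25
Mul(Add(Add(68, -29), G), Function('C')(0, -12)) = Mul(Add(Add(68, -29), 25), Add(22, Mul(-1, -12))) = Mul(Add(39, 25), Add(22, 12)) = Mul(64, 34) = 2176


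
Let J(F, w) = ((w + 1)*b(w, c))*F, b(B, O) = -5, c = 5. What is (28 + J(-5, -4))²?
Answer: 2209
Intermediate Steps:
J(F, w) = F*(-5 - 5*w) (J(F, w) = ((w + 1)*(-5))*F = ((1 + w)*(-5))*F = (-5 - 5*w)*F = F*(-5 - 5*w))
(28 + J(-5, -4))² = (28 - 5*(-5)*(1 - 4))² = (28 - 5*(-5)*(-3))² = (28 - 75)² = (-47)² = 2209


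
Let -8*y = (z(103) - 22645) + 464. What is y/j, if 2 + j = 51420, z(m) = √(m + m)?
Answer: 22181/411344 - √206/411344 ≈ 0.053888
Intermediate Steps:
z(m) = √2*√m (z(m) = √(2*m) = √2*√m)
j = 51418 (j = -2 + 51420 = 51418)
y = 22181/8 - √206/8 (y = -((√2*√103 - 22645) + 464)/8 = -((√206 - 22645) + 464)/8 = -((-22645 + √206) + 464)/8 = -(-22181 + √206)/8 = 22181/8 - √206/8 ≈ 2770.8)
y/j = (22181/8 - √206/8)/51418 = (22181/8 - √206/8)*(1/51418) = 22181/411344 - √206/411344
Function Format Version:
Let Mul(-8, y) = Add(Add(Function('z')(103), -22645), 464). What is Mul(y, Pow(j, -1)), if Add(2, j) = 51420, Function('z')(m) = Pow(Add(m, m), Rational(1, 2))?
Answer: Add(Rational(22181, 411344), Mul(Rational(-1, 411344), Pow(206, Rational(1, 2)))) ≈ 0.053888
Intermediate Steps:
Function('z')(m) = Mul(Pow(2, Rational(1, 2)), Pow(m, Rational(1, 2))) (Function('z')(m) = Pow(Mul(2, m), Rational(1, 2)) = Mul(Pow(2, Rational(1, 2)), Pow(m, Rational(1, 2))))
j = 51418 (j = Add(-2, 51420) = 51418)
y = Add(Rational(22181, 8), Mul(Rational(-1, 8), Pow(206, Rational(1, 2)))) (y = Mul(Rational(-1, 8), Add(Add(Mul(Pow(2, Rational(1, 2)), Pow(103, Rational(1, 2))), -22645), 464)) = Mul(Rational(-1, 8), Add(Add(Pow(206, Rational(1, 2)), -22645), 464)) = Mul(Rational(-1, 8), Add(Add(-22645, Pow(206, Rational(1, 2))), 464)) = Mul(Rational(-1, 8), Add(-22181, Pow(206, Rational(1, 2)))) = Add(Rational(22181, 8), Mul(Rational(-1, 8), Pow(206, Rational(1, 2)))) ≈ 2770.8)
Mul(y, Pow(j, -1)) = Mul(Add(Rational(22181, 8), Mul(Rational(-1, 8), Pow(206, Rational(1, 2)))), Pow(51418, -1)) = Mul(Add(Rational(22181, 8), Mul(Rational(-1, 8), Pow(206, Rational(1, 2)))), Rational(1, 51418)) = Add(Rational(22181, 411344), Mul(Rational(-1, 411344), Pow(206, Rational(1, 2))))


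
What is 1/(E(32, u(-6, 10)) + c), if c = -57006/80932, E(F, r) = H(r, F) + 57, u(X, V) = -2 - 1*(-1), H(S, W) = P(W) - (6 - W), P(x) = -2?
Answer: 40466/3249243 ≈ 0.012454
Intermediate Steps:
H(S, W) = -8 + W (H(S, W) = -2 - (6 - W) = -2 + (-6 + W) = -8 + W)
u(X, V) = -1 (u(X, V) = -2 + 1 = -1)
E(F, r) = 49 + F (E(F, r) = (-8 + F) + 57 = 49 + F)
c = -28503/40466 (c = -57006*1/80932 = -28503/40466 ≈ -0.70437)
1/(E(32, u(-6, 10)) + c) = 1/((49 + 32) - 28503/40466) = 1/(81 - 28503/40466) = 1/(3249243/40466) = 40466/3249243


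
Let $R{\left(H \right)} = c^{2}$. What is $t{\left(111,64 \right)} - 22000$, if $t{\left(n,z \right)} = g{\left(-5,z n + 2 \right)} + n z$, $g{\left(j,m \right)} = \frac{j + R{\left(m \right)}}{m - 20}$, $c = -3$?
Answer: $- \frac{52776526}{3543} \approx -14896.0$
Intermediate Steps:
$R{\left(H \right)} = 9$ ($R{\left(H \right)} = \left(-3\right)^{2} = 9$)
$g{\left(j,m \right)} = \frac{9 + j}{-20 + m}$ ($g{\left(j,m \right)} = \frac{j + 9}{m - 20} = \frac{9 + j}{m - 20} = \frac{9 + j}{-20 + m}$)
$t{\left(n,z \right)} = \frac{4}{-18 + n z} + n z$ ($t{\left(n,z \right)} = \frac{9 - 5}{-20 + \left(z n + 2\right)} + n z = \frac{1}{-20 + \left(n z + 2\right)} 4 + n z = \frac{1}{-20 + \left(2 + n z\right)} 4 + n z = \frac{1}{-18 + n z} 4 + n z = \frac{4}{-18 + n z} + n z$)
$t{\left(111,64 \right)} - 22000 = \frac{4 + 111 \cdot 64 \left(-18 + 111 \cdot 64\right)}{-18 + 111 \cdot 64} - 22000 = \frac{4 + 111 \cdot 64 \left(-18 + 7104\right)}{-18 + 7104} - 22000 = \frac{4 + 111 \cdot 64 \cdot 7086}{7086} - 22000 = \frac{4 + 50338944}{7086} - 22000 = \frac{1}{7086} \cdot 50338948 - 22000 = \frac{25169474}{3543} - 22000 = - \frac{52776526}{3543}$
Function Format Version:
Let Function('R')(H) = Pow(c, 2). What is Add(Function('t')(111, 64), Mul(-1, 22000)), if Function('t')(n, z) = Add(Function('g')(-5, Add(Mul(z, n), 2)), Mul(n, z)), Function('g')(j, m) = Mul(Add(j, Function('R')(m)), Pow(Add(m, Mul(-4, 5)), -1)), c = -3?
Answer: Rational(-52776526, 3543) ≈ -14896.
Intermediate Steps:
Function('R')(H) = 9 (Function('R')(H) = Pow(-3, 2) = 9)
Function('g')(j, m) = Mul(Pow(Add(-20, m), -1), Add(9, j)) (Function('g')(j, m) = Mul(Add(j, 9), Pow(Add(m, Mul(-4, 5)), -1)) = Mul(Add(9, j), Pow(Add(m, -20), -1)) = Mul(Add(9, j), Pow(Add(-20, m), -1)) = Mul(Pow(Add(-20, m), -1), Add(9, j)))
Function('t')(n, z) = Add(Mul(4, Pow(Add(-18, Mul(n, z)), -1)), Mul(n, z)) (Function('t')(n, z) = Add(Mul(Pow(Add(-20, Add(Mul(z, n), 2)), -1), Add(9, -5)), Mul(n, z)) = Add(Mul(Pow(Add(-20, Add(Mul(n, z), 2)), -1), 4), Mul(n, z)) = Add(Mul(Pow(Add(-20, Add(2, Mul(n, z))), -1), 4), Mul(n, z)) = Add(Mul(Pow(Add(-18, Mul(n, z)), -1), 4), Mul(n, z)) = Add(Mul(4, Pow(Add(-18, Mul(n, z)), -1)), Mul(n, z)))
Add(Function('t')(111, 64), Mul(-1, 22000)) = Add(Mul(Pow(Add(-18, Mul(111, 64)), -1), Add(4, Mul(111, 64, Add(-18, Mul(111, 64))))), Mul(-1, 22000)) = Add(Mul(Pow(Add(-18, 7104), -1), Add(4, Mul(111, 64, Add(-18, 7104)))), -22000) = Add(Mul(Pow(7086, -1), Add(4, Mul(111, 64, 7086))), -22000) = Add(Mul(Rational(1, 7086), Add(4, 50338944)), -22000) = Add(Mul(Rational(1, 7086), 50338948), -22000) = Add(Rational(25169474, 3543), -22000) = Rational(-52776526, 3543)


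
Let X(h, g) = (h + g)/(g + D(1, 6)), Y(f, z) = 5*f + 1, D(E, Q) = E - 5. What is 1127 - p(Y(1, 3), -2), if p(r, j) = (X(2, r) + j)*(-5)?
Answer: 1137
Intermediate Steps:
D(E, Q) = -5 + E
Y(f, z) = 1 + 5*f
X(h, g) = (g + h)/(-4 + g) (X(h, g) = (h + g)/(g + (-5 + 1)) = (g + h)/(g - 4) = (g + h)/(-4 + g))
p(r, j) = -5*j - 5*(2 + r)/(-4 + r) (p(r, j) = ((r + 2)/(-4 + r) + j)*(-5) = ((2 + r)/(-4 + r) + j)*(-5) = (j + (2 + r)/(-4 + r))*(-5) = -5*j - 5*(2 + r)/(-4 + r))
1127 - p(Y(1, 3), -2) = 1127 - 5*(-2 - (1 + 5*1) - 1*(-2)*(-4 + (1 + 5*1)))/(-4 + (1 + 5*1)) = 1127 - 5*(-2 - (1 + 5) - 1*(-2)*(-4 + (1 + 5)))/(-4 + (1 + 5)) = 1127 - 5*(-2 - 1*6 - 1*(-2)*(-4 + 6))/(-4 + 6) = 1127 - 5*(-2 - 6 - 1*(-2)*2)/2 = 1127 - 5*(-2 - 6 + 4)/2 = 1127 - 5*(-4)/2 = 1127 - 1*(-10) = 1127 + 10 = 1137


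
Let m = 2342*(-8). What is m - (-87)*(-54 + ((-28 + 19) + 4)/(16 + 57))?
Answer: -1711117/73 ≈ -23440.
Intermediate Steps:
m = -18736
m - (-87)*(-54 + ((-28 + 19) + 4)/(16 + 57)) = -18736 - (-87)*(-54 + ((-28 + 19) + 4)/(16 + 57)) = -18736 - (-87)*(-54 + (-9 + 4)/73) = -18736 - (-87)*(-54 - 5*1/73) = -18736 - (-87)*(-54 - 5/73) = -18736 - (-87)*(-3947)/73 = -18736 - 1*343389/73 = -18736 - 343389/73 = -1711117/73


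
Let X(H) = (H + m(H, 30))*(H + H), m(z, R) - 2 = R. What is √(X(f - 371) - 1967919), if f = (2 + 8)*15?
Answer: I*√1884381 ≈ 1372.7*I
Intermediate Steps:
m(z, R) = 2 + R
f = 150 (f = 10*15 = 150)
X(H) = 2*H*(32 + H) (X(H) = (H + (2 + 30))*(H + H) = (H + 32)*(2*H) = (32 + H)*(2*H) = 2*H*(32 + H))
√(X(f - 371) - 1967919) = √(2*(150 - 371)*(32 + (150 - 371)) - 1967919) = √(2*(-221)*(32 - 221) - 1967919) = √(2*(-221)*(-189) - 1967919) = √(83538 - 1967919) = √(-1884381) = I*√1884381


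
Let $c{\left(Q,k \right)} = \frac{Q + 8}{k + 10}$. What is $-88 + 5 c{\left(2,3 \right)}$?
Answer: $- \frac{1094}{13} \approx -84.154$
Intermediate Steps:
$c{\left(Q,k \right)} = \frac{8 + Q}{10 + k}$
$-88 + 5 c{\left(2,3 \right)} = -88 + 5 \frac{8 + 2}{10 + 3} = -88 + 5 \cdot \frac{1}{13} \cdot 10 = -88 + 5 \cdot \frac{10}{13} = -88 + \frac{50}{13} = - \frac{1094}{13}$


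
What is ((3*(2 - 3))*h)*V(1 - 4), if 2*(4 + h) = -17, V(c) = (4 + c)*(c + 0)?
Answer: -225/2 ≈ -112.50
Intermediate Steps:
V(c) = c*(4 + c) (V(c) = (4 + c)*c = c*(4 + c))
h = -25/2 (h = -4 + (1/2)*(-17) = -4 - 17/2 = -25/2 ≈ -12.500)
((3*(2 - 3))*h)*V(1 - 4) = ((3*(2 - 3))*(-25/2))*((1 - 4)*(4 + (1 - 4))) = ((3*(-1))*(-25/2))*(-3*(4 - 3)) = (-3*(-25/2))*(-3*1) = (75/2)*(-3) = -225/2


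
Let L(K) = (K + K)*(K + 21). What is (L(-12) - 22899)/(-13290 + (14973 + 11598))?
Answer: -7705/4427 ≈ -1.7405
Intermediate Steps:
L(K) = 2*K*(21 + K) (L(K) = (2*K)*(21 + K) = 2*K*(21 + K))
(L(-12) - 22899)/(-13290 + (14973 + 11598)) = (2*(-12)*(21 - 12) - 22899)/(-13290 + (14973 + 11598)) = (2*(-12)*9 - 22899)/(-13290 + 26571) = (-216 - 22899)/13281 = -23115*1/13281 = -7705/4427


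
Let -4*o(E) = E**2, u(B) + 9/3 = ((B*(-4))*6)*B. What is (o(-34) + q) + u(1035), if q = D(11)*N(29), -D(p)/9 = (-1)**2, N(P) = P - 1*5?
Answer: -25709908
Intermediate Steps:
N(P) = -5 + P (N(P) = P - 5 = -5 + P)
D(p) = -9 (D(p) = -9*(-1)**2 = -9*1 = -9)
u(B) = -3 - 24*B**2 (u(B) = -3 + ((B*(-4))*6)*B = -3 + (-4*B*6)*B = -3 + (-24*B)*B = -3 - 24*B**2)
o(E) = -E**2/4
q = -216 (q = -9*(-5 + 29) = -9*24 = -216)
(o(-34) + q) + u(1035) = (-1/4*(-34)**2 - 216) + (-3 - 24*1035**2) = (-1/4*1156 - 216) + (-3 - 24*1071225) = (-289 - 216) + (-3 - 25709400) = -505 - 25709403 = -25709908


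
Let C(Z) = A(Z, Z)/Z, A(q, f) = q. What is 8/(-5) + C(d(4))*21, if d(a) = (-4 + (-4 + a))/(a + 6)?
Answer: 97/5 ≈ 19.400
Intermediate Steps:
d(a) = (-8 + a)/(6 + a)
C(Z) = 1 (C(Z) = Z/Z = 1)
8/(-5) + C(d(4))*21 = 8/(-5) + 1*21 = 8*(-⅕) + 21 = -8/5 + 21 = 97/5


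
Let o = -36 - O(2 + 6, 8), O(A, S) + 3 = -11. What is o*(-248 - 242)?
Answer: 10780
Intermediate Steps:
O(A, S) = -14 (O(A, S) = -3 - 11 = -14)
o = -22 (o = -36 - 1*(-14) = -36 + 14 = -22)
o*(-248 - 242) = -22*(-248 - 242) = -22*(-490) = 10780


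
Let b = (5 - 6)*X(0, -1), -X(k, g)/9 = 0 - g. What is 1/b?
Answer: ⅑ ≈ 0.11111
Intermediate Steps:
X(k, g) = 9*g (X(k, g) = -9*(0 - g) = -(-9)*g = 9*g)
b = 9 (b = (5 - 6)*(9*(-1)) = -1*(-9) = 9)
1/b = 1/9 = ⅑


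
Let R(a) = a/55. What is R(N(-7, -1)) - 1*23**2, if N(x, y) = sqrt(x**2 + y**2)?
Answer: -529 + sqrt(2)/11 ≈ -528.87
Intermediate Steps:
R(a) = a/55 (R(a) = a*(1/55) = a/55)
R(N(-7, -1)) - 1*23**2 = sqrt((-7)**2 + (-1)**2)/55 - 1*23**2 = sqrt(49 + 1)/55 - 1*529 = sqrt(50)/55 - 529 = (5*sqrt(2))/55 - 529 = sqrt(2)/11 - 529 = -529 + sqrt(2)/11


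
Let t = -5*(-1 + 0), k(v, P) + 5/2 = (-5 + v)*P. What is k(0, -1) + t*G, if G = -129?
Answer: -1285/2 ≈ -642.50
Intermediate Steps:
k(v, P) = -5/2 + P*(-5 + v) (k(v, P) = -5/2 + (-5 + v)*P = -5/2 + P*(-5 + v))
t = 5 (t = -5*(-1) = 5)
k(0, -1) + t*G = (-5/2 - 5*(-1) - 1*0) + 5*(-129) = (-5/2 + 5 + 0) - 645 = 5/2 - 645 = -1285/2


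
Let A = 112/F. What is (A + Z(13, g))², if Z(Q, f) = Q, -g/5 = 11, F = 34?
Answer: 76729/289 ≈ 265.50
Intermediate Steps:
g = -55 (g = -5*11 = -55)
A = 56/17 (A = 112/34 = 112*(1/34) = 56/17 ≈ 3.2941)
(A + Z(13, g))² = (56/17 + 13)² = (277/17)² = 76729/289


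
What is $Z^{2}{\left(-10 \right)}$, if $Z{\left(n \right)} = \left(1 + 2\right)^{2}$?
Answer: $81$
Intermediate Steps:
$Z{\left(n \right)} = 9$ ($Z{\left(n \right)} = 3^{2} = 9$)
$Z^{2}{\left(-10 \right)} = 9^{2} = 81$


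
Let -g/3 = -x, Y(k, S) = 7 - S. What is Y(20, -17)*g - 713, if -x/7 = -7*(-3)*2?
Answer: -21881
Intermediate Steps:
x = -294 (x = -7*(-7*(-3))*2 = -147*2 = -7*42 = -294)
g = -882 (g = -(-3)*(-294) = -3*294 = -882)
Y(20, -17)*g - 713 = (7 - 1*(-17))*(-882) - 713 = (7 + 17)*(-882) - 713 = 24*(-882) - 713 = -21168 - 713 = -21881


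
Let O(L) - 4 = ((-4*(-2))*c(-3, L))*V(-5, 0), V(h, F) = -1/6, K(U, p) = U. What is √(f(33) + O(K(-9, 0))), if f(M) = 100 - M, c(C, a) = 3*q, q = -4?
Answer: √87 ≈ 9.3274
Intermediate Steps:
c(C, a) = -12 (c(C, a) = 3*(-4) = -12)
V(h, F) = -⅙ (V(h, F) = -1*⅙ = -⅙)
O(L) = 20 (O(L) = 4 + (-4*(-2)*(-12))*(-⅙) = 4 + (8*(-12))*(-⅙) = 4 - 96*(-⅙) = 4 + 16 = 20)
√(f(33) + O(K(-9, 0))) = √((100 - 1*33) + 20) = √((100 - 33) + 20) = √(67 + 20) = √87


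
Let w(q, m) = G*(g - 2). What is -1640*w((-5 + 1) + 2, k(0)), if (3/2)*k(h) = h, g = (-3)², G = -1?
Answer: 11480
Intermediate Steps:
g = 9
k(h) = 2*h/3
w(q, m) = -7 (w(q, m) = -(9 - 2) = -1*7 = -7)
-1640*w((-5 + 1) + 2, k(0)) = -1640*(-7) = 11480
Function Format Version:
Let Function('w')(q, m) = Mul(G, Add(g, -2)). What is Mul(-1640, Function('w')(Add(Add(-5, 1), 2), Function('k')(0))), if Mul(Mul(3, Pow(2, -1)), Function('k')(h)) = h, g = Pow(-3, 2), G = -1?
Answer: 11480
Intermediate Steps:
g = 9
Function('k')(h) = Mul(Rational(2, 3), h)
Function('w')(q, m) = -7 (Function('w')(q, m) = Mul(-1, Add(9, -2)) = Mul(-1, 7) = -7)
Mul(-1640, Function('w')(Add(Add(-5, 1), 2), Function('k')(0))) = Mul(-1640, -7) = 11480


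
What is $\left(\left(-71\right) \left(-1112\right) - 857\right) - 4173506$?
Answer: $-4095411$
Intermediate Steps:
$\left(\left(-71\right) \left(-1112\right) - 857\right) - 4173506 = \left(78952 - 857\right) - 4173506 = 78095 - 4173506 = -4095411$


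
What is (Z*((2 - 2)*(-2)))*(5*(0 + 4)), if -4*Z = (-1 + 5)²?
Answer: 0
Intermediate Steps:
Z = -4 (Z = -(-1 + 5)²/4 = -¼*4² = -¼*16 = -4)
(Z*((2 - 2)*(-2)))*(5*(0 + 4)) = (-4*(2 - 2)*(-2))*(5*(0 + 4)) = (-0*(-2))*(5*4) = -4*0*20 = 0*20 = 0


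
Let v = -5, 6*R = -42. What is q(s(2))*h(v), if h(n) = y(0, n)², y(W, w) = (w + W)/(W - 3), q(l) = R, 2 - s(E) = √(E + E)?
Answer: -175/9 ≈ -19.444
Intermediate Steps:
s(E) = 2 - √2*√E (s(E) = 2 - √(E + E) = 2 - √(2*E) = 2 - √2*√E)
R = -7 (R = (⅙)*(-42) = -7)
q(l) = -7
y(W, w) = (W + w)/(-3 + W)
h(n) = n²/9 (h(n) = ((0 + n)/(-3 + 0))² = (n/(-3))² = (-n/3)² = n²/9)
q(s(2))*h(v) = -7*(-5)²/9 = -7*25/9 = -175/9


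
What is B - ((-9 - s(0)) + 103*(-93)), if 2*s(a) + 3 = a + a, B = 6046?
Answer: 31265/2 ≈ 15633.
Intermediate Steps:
s(a) = -3/2 + a (s(a) = -3/2 + (a + a)/2 = -3/2 + (2*a)/2 = -3/2 + a)
B - ((-9 - s(0)) + 103*(-93)) = 6046 - ((-9 - (-3/2 + 0)) + 103*(-93)) = 6046 - ((-9 - 1*(-3/2)) - 9579) = 6046 - ((-9 + 3/2) - 9579) = 6046 - (-15/2 - 9579) = 6046 - 1*(-19173/2) = 6046 + 19173/2 = 31265/2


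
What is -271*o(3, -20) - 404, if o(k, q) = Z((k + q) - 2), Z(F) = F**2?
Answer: -98235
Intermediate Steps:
o(k, q) = (-2 + k + q)**2 (o(k, q) = ((k + q) - 2)**2 = (-2 + k + q)**2)
-271*o(3, -20) - 404 = -271*(-2 + 3 - 20)**2 - 404 = -271*(-19)**2 - 404 = -271*361 - 404 = -97831 - 404 = -98235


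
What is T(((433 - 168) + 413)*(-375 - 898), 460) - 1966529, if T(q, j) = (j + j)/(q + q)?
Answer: -848649690593/431547 ≈ -1.9665e+6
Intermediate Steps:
T(q, j) = j/q (T(q, j) = (2*j)/((2*q)) = (2*j)*(1/(2*q)) = j/q)
T(((433 - 168) + 413)*(-375 - 898), 460) - 1966529 = 460/((((433 - 168) + 413)*(-375 - 898))) - 1966529 = 460/(((265 + 413)*(-1273))) - 1966529 = 460/((678*(-1273))) - 1966529 = 460/(-863094) - 1966529 = 460*(-1/863094) - 1966529 = -230/431547 - 1966529 = -848649690593/431547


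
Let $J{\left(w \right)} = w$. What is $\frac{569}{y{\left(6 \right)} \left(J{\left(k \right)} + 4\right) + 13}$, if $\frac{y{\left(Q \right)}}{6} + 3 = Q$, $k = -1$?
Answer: $\frac{569}{67} \approx 8.4925$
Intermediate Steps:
$y{\left(Q \right)} = -18 + 6 Q$
$\frac{569}{y{\left(6 \right)} \left(J{\left(k \right)} + 4\right) + 13} = \frac{569}{\left(-18 + 6 \cdot 6\right) \left(-1 + 4\right) + 13} = \frac{569}{\left(-18 + 36\right) 3 + 13} = \frac{569}{18 \cdot 3 + 13} = \frac{569}{54 + 13} = \frac{569}{67}$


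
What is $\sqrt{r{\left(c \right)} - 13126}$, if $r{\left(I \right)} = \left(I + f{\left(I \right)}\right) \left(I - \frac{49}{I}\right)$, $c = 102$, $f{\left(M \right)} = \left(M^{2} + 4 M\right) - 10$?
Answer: $\frac{\sqrt{2845087734}}{51} \approx 1045.9$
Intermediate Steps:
$f{\left(M \right)} = -10 + M^{2} + 4 M$
$r{\left(I \right)} = \left(I - \frac{49}{I}\right) \left(-10 + I^{2} + 5 I\right)$ ($r{\left(I \right)} = \left(I + \left(-10 + I^{2} + 4 I\right)\right) \left(I - \frac{49}{I}\right) = \left(-10 + I^{2} + 5 I\right) \left(I - \frac{49}{I}\right) = \left(I - \frac{49}{I}\right) \left(-10 + I^{2} + 5 I\right)$)
$\sqrt{r{\left(c \right)} - 13126} = \sqrt{\left(-245 + 102^{3} - 6018 + 5 \cdot 102^{2} + \frac{490}{102}\right) - 13126} = \sqrt{\left(-245 + 1061208 - 6018 + 5 \cdot 10404 + 490 \cdot \frac{1}{102}\right) - 13126} = \sqrt{\left(-245 + 1061208 - 6018 + 52020 + \frac{245}{51}\right) - 13126} = \sqrt{\frac{56455460}{51} - 13126} = \sqrt{\frac{55786034}{51}} = \frac{\sqrt{2845087734}}{51}$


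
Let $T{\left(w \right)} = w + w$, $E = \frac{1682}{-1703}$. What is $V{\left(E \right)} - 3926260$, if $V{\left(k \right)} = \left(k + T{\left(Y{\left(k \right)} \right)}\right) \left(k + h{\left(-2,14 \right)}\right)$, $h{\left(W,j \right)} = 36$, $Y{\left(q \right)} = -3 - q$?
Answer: $- \frac{11387483555876}{2900209} \approx -3.9264 \cdot 10^{6}$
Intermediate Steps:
$E = - \frac{1682}{1703}$ ($E = 1682 \left(- \frac{1}{1703}\right) = - \frac{1682}{1703} \approx -0.98767$)
$T{\left(w \right)} = 2 w$
$V{\left(k \right)} = \left(-6 - k\right) \left(36 + k\right)$ ($V{\left(k \right)} = \left(k + 2 \left(-3 - k\right)\right) \left(k + 36\right) = \left(k - \left(6 + 2 k\right)\right) \left(36 + k\right) = \left(-6 - k\right) \left(36 + k\right)$)
$V{\left(E \right)} - 3926260 = \left(-216 - \left(- \frac{1682}{1703}\right)^{2} - - \frac{70644}{1703}\right) - 3926260 = \left(-216 - \frac{2829124}{2900209} + \frac{70644}{1703}\right) - 3926260 = - \frac{508967536}{2900209} - 3926260 = - \frac{11387483555876}{2900209}$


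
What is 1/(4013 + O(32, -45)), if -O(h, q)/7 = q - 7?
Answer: 1/4377 ≈ 0.00022847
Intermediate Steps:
O(h, q) = 49 - 7*q (O(h, q) = -7*(q - 7) = -7*(-7 + q) = 49 - 7*q)
1/(4013 + O(32, -45)) = 1/(4013 + (49 - 7*(-45))) = 1/(4013 + (49 + 315)) = 1/(4013 + 364) = 1/4377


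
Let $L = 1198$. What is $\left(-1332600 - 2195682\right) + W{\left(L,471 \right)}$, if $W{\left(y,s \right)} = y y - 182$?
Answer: $-2093260$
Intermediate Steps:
$W{\left(y,s \right)} = -182 + y^{2}$ ($W{\left(y,s \right)} = y^{2} - 182 = -182 + y^{2}$)
$\left(-1332600 - 2195682\right) + W{\left(L,471 \right)} = \left(-1332600 - 2195682\right) - \left(182 - 1198^{2}\right) = -3528282 + \left(-182 + 1435204\right) = -3528282 + 1435022 = -2093260$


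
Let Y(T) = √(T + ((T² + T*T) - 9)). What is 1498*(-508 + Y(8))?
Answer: -760984 + 1498*√127 ≈ -7.4410e+5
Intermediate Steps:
Y(T) = √(-9 + T + 2*T²) (Y(T) = √(T + ((T² + T²) - 9)) = √(T + (2*T² - 9)) = √(T + (-9 + 2*T²)) = √(-9 + T + 2*T²))
1498*(-508 + Y(8)) = 1498*(-508 + √(-9 + 8 + 2*8²)) = 1498*(-508 + √(-9 + 8 + 2*64)) = 1498*(-508 + √(-9 + 8 + 128)) = 1498*(-508 + √127) = -760984 + 1498*√127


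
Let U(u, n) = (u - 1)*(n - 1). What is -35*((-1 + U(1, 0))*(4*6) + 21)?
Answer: 105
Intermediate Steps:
U(u, n) = (-1 + n)*(-1 + u) (U(u, n) = (-1 + u)*(-1 + n) = (-1 + n)*(-1 + u))
-35*((-1 + U(1, 0))*(4*6) + 21) = -35*((-1 + (1 - 1*0 - 1*1 + 0*1))*(4*6) + 21) = -35*((-1 + (1 + 0 - 1 + 0))*24 + 21) = -35*((-1 + 0)*24 + 21) = -35*(-1*24 + 21) = -35*(-24 + 21) = -35*(-3) = 105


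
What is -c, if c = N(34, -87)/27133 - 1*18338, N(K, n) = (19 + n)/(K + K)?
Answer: 497564955/27133 ≈ 18338.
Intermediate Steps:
N(K, n) = (19 + n)/(2*K) (N(K, n) = (19 + n)/((2*K)) = (19 + n)*(1/(2*K)) = (19 + n)/(2*K))
c = -497564955/27133 (c = ((½)*(19 - 87)/34)/27133 - 1*18338 = ((½)*(1/34)*(-68))*(1/27133) - 18338 = -1*1/27133 - 18338 = -1/27133 - 18338 = -497564955/27133 ≈ -18338.)
-c = -1*(-497564955/27133) = 497564955/27133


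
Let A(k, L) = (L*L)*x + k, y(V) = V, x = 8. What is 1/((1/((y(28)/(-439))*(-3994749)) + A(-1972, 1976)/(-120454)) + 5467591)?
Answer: 6736568944644/36831056889208503161 ≈ 1.8290e-7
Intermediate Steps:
A(k, L) = k + 8*L² (A(k, L) = (L*L)*8 + k = L²*8 + k = 8*L² + k = k + 8*L²)
1/((1/((y(28)/(-439))*(-3994749)) + A(-1972, 1976)/(-120454)) + 5467591) = 1/((1/((28/(-439))*(-3994749)) + (-1972 + 8*1976²)/(-120454)) + 5467591) = 1/((-1/3994749/(-1/439*28) + (-1972 + 8*3904576)*(-1/120454)) + 5467591) = 1/((-1/3994749/(-28/439) + (-1972 + 31236608)*(-1/120454)) + 5467591) = 1/((-439/28*(-1/3994749) + 31234636*(-1/120454)) + 5467591) = 1/((439/111852972 - 15617318/60227) + 5467591) = 1/(-1746843406529443/6736568944644 + 5467591) = 1/(36831056889208503161/6736568944644) = 6736568944644/36831056889208503161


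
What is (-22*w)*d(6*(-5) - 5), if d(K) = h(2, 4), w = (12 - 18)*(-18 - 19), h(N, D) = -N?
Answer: 9768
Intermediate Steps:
w = 222 (w = -6*(-37) = 222)
d(K) = -2 (d(K) = -1*2 = -2)
(-22*w)*d(6*(-5) - 5) = -22*222*(-2) = -4884*(-2) = 9768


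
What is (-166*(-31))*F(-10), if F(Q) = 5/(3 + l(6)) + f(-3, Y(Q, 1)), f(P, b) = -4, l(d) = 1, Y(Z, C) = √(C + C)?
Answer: -28303/2 ≈ -14152.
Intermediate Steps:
Y(Z, C) = √2*√C (Y(Z, C) = √(2*C) = √2*√C)
F(Q) = -11/4 (F(Q) = 5/(3 + 1) - 4 = 5/4 - 4 = -11/4)
(-166*(-31))*F(-10) = -166*(-31)*(-11/4) = 5146*(-11/4) = -28303/2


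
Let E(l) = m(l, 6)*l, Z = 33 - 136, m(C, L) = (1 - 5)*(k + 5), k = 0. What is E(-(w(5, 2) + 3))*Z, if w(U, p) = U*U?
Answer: -57680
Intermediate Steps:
w(U, p) = U²
m(C, L) = -20 (m(C, L) = (1 - 5)*(0 + 5) = -4*5 = -20)
Z = -103
E(l) = -20*l
E(-(w(5, 2) + 3))*Z = -(-20)*(5² + 3)*(-103) = -(-20)*(25 + 3)*(-103) = -(-20)*28*(-103) = -20*(-28)*(-103) = 560*(-103) = -57680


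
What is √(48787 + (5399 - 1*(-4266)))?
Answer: 2*√14613 ≈ 241.77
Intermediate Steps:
√(48787 + (5399 - 1*(-4266))) = √(48787 + (5399 + 4266)) = √(48787 + 9665) = √58452 = 2*√14613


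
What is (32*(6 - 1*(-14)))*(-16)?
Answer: -10240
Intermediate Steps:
(32*(6 - 1*(-14)))*(-16) = (32*(6 + 14))*(-16) = (32*20)*(-16) = 640*(-16) = -10240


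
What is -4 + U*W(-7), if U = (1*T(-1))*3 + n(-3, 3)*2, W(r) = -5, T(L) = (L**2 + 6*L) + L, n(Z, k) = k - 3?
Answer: 86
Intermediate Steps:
n(Z, k) = -3 + k
T(L) = L**2 + 7*L
U = -18 (U = (1*(-(7 - 1)))*3 + (-3 + 3)*2 = (1*(-1*6))*3 + 0*2 = (1*(-6))*3 + 0 = -6*3 + 0 = -18 + 0 = -18)
-4 + U*W(-7) = -4 - 18*(-5) = -4 + 90 = 86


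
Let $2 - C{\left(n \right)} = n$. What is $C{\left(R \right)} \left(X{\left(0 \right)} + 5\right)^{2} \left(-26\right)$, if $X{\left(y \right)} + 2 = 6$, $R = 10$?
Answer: $16848$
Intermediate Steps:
$C{\left(n \right)} = 2 - n$
$X{\left(y \right)} = 4$ ($X{\left(y \right)} = -2 + 6 = 4$)
$C{\left(R \right)} \left(X{\left(0 \right)} + 5\right)^{2} \left(-26\right) = \left(2 - 10\right) \left(4 + 5\right)^{2} \left(-26\right) = \left(2 - 10\right) 9^{2} \left(-26\right) = \left(-8\right) 81 \left(-26\right) = \left(-648\right) \left(-26\right) = 16848$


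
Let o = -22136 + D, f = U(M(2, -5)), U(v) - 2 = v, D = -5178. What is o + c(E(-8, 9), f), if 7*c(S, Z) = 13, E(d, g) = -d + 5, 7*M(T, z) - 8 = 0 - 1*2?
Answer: -191185/7 ≈ -27312.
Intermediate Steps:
M(T, z) = 6/7 (M(T, z) = 8/7 + (0 - 1*2)/7 = 8/7 + (0 - 2)/7 = 8/7 + (⅐)*(-2) = 8/7 - 2/7 = 6/7)
U(v) = 2 + v
E(d, g) = 5 - d
f = 20/7 (f = 2 + 6/7 = 20/7 ≈ 2.8571)
c(S, Z) = 13/7 (c(S, Z) = (⅐)*13 = 13/7)
o = -27314 (o = -22136 - 5178 = -27314)
o + c(E(-8, 9), f) = -27314 + 13/7 = -191185/7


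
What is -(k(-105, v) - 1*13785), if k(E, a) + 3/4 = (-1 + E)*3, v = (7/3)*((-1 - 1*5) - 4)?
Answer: 56415/4 ≈ 14104.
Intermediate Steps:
v = -70/3 (v = (7*(⅓))*((-1 - 5) - 4) = 7*(-6 - 4)/3 = (7/3)*(-10) = -70/3 ≈ -23.333)
k(E, a) = -15/4 + 3*E (k(E, a) = -¾ + (-1 + E)*3 = -¾ + (-3 + 3*E) = -15/4 + 3*E)
-(k(-105, v) - 1*13785) = -((-15/4 + 3*(-105)) - 1*13785) = -((-15/4 - 315) - 13785) = -(-1275/4 - 13785) = -1*(-56415/4) = 56415/4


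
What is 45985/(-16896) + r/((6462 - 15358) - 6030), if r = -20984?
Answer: -165913223/126094848 ≈ -1.3158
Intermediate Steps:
45985/(-16896) + r/((6462 - 15358) - 6030) = 45985/(-16896) - 20984/((6462 - 15358) - 6030) = 45985*(-1/16896) - 20984/(-8896 - 6030) = -45985/16896 - 20984/(-14926) = -45985/16896 - 20984*(-1/14926) = -45985/16896 + 10492/7463 = -165913223/126094848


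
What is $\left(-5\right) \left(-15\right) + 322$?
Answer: $397$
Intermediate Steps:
$\left(-5\right) \left(-15\right) + 322 = 75 + 322 = 397$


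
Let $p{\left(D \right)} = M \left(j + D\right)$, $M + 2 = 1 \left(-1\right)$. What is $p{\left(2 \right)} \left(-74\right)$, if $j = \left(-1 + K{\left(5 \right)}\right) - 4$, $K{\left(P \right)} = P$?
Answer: $444$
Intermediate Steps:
$M = -3$ ($M = -2 + 1 \left(-1\right) = -2 - 1 = -3$)
$j = 0$ ($j = \left(-1 + 5\right) - 4 = 4 - 4 = 0$)
$p{\left(D \right)} = - 3 D$ ($p{\left(D \right)} = - 3 \left(0 + D\right) = - 3 D$)
$p{\left(2 \right)} \left(-74\right) = \left(-3\right) 2 \left(-74\right) = \left(-6\right) \left(-74\right) = 444$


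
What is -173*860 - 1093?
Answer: -149873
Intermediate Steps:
-173*860 - 1093 = -148780 - 1093 = -149873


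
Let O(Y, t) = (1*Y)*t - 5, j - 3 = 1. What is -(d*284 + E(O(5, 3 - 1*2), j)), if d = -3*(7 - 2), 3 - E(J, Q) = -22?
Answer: 4235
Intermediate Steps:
j = 4 (j = 3 + 1 = 4)
O(Y, t) = -5 + Y*t (O(Y, t) = Y*t - 5 = -5 + Y*t)
E(J, Q) = 25 (E(J, Q) = 3 - 1*(-22) = 3 + 22 = 25)
d = -15 (d = -3*5 = -15)
-(d*284 + E(O(5, 3 - 1*2), j)) = -(-15*284 + 25) = -(-4260 + 25) = -1*(-4235) = 4235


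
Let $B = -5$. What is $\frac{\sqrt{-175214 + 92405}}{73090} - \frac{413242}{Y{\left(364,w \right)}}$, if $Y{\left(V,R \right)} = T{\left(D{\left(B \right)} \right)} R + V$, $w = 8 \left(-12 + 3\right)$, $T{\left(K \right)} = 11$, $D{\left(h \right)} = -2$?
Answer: $\frac{206621}{214} + \frac{3 i \sqrt{9201}}{73090} \approx 965.52 + 0.0039371 i$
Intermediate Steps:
$w = -72$ ($w = 8 \left(-9\right) = -72$)
$Y{\left(V,R \right)} = V + 11 R$ ($Y{\left(V,R \right)} = 11 R + V = V + 11 R$)
$\frac{\sqrt{-175214 + 92405}}{73090} - \frac{413242}{Y{\left(364,w \right)}} = \frac{\sqrt{-175214 + 92405}}{73090} - \frac{413242}{364 + 11 \left(-72\right)} = \sqrt{-82809} \cdot \frac{1}{73090} - \frac{413242}{364 - 792} = 3 i \sqrt{9201} \cdot \frac{1}{73090} - \frac{413242}{-428} = \frac{3 i \sqrt{9201}}{73090} - - \frac{206621}{214} = \frac{3 i \sqrt{9201}}{73090} + \frac{206621}{214} = \frac{206621}{214} + \frac{3 i \sqrt{9201}}{73090}$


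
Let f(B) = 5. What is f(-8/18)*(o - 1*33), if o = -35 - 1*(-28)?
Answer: -200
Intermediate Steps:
o = -7 (o = -35 + 28 = -7)
f(-8/18)*(o - 1*33) = 5*(-7 - 1*33) = 5*(-7 - 33) = 5*(-40) = -200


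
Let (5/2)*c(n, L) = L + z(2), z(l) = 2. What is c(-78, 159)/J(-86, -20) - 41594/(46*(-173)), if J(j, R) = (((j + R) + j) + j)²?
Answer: 4018828989/768782590 ≈ 5.2275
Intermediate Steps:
J(j, R) = (R + 3*j)² (J(j, R) = (((R + j) + j) + j)² = ((R + 2*j) + j)² = (R + 3*j)²)
c(n, L) = ⅘ + 2*L/5 (c(n, L) = 2*(L + 2)/5 = 2*(2 + L)/5 = ⅘ + 2*L/5)
c(-78, 159)/J(-86, -20) - 41594/(46*(-173)) = (⅘ + (⅖)*159)/((-20 + 3*(-86))²) - 41594/(46*(-173)) = (⅘ + 318/5)/((-20 - 258)²) - 41594/(-7958) = 322/(5*((-278)²)) - 41594*(-1/7958) = (322/5)/77284 + 20797/3979 = (322/5)*(1/77284) + 20797/3979 = 161/193210 + 20797/3979 = 4018828989/768782590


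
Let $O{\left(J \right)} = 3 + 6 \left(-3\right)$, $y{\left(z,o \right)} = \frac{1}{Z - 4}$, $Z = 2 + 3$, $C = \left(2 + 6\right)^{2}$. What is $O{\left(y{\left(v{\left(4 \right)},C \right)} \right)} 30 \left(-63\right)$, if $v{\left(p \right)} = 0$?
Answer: $28350$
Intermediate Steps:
$C = 64$ ($C = 8^{2} = 64$)
$Z = 5$
$y{\left(z,o \right)} = 1$ ($y{\left(z,o \right)} = \frac{1}{5 - 4} = 1^{-1} = 1$)
$O{\left(J \right)} = -15$ ($O{\left(J \right)} = 3 - 18 = -15$)
$O{\left(y{\left(v{\left(4 \right)},C \right)} \right)} 30 \left(-63\right) = \left(-15\right) 30 \left(-63\right) = \left(-450\right) \left(-63\right) = 28350$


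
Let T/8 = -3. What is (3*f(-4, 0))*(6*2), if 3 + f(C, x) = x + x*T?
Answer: -108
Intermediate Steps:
T = -24 (T = 8*(-3) = -24)
f(C, x) = -3 - 23*x (f(C, x) = -3 + (x + x*(-24)) = -3 + (x - 24*x) = -3 - 23*x)
(3*f(-4, 0))*(6*2) = (3*(-3 - 23*0))*(6*2) = (3*(-3 + 0))*12 = (3*(-3))*12 = -9*12 = -108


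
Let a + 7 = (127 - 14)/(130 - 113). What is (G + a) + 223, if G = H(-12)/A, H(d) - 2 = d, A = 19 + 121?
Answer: 52973/238 ≈ 222.58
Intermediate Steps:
A = 140
H(d) = 2 + d
a = -6/17 (a = -7 + (127 - 14)/(130 - 113) = -7 + 113/17 = -6/17 ≈ -0.35294)
G = -1/14 (G = (2 - 12)/140 = -10*1/140 = -1/14 ≈ -0.071429)
(G + a) + 223 = (-1/14 - 6/17) + 223 = -101/238 + 223 = 52973/238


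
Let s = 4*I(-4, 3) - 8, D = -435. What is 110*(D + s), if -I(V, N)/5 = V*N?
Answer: -22330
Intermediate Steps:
I(V, N) = -5*N*V (I(V, N) = -5*V*N = -5*N*V)
s = 232 (s = 4*(-5*3*(-4)) - 8 = 4*60 - 8 = 240 - 8 = 232)
110*(D + s) = 110*(-435 + 232) = 110*(-203) = -22330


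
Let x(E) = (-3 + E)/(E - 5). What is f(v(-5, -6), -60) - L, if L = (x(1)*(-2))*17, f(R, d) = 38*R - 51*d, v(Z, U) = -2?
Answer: 3001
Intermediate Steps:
f(R, d) = -51*d + 38*R
x(E) = (-3 + E)/(-5 + E)
L = -17 (L = (((-3 + 1)/(-5 + 1))*(-2))*17 = ((-2/(-4))*(-2))*17 = (-¼*(-2)*(-2))*17 = ((½)*(-2))*17 = -1*17 = -17)
f(v(-5, -6), -60) - L = (-51*(-60) + 38*(-2)) - 1*(-17) = (3060 - 76) + 17 = 2984 + 17 = 3001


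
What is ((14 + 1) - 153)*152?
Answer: -20976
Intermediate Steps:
((14 + 1) - 153)*152 = (15 - 153)*152 = -138*152 = -20976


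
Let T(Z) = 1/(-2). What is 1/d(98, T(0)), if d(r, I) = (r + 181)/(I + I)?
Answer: -1/279 ≈ -0.0035842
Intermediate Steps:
T(Z) = -½
d(r, I) = (181 + r)/(2*I) (d(r, I) = (181 + r)/((2*I)) = (181 + r)*(1/(2*I)) = (181 + r)/(2*I))
1/d(98, T(0)) = 1/((181 + 98)/(2*(-½))) = 1/((½)*(-2)*279) = 1/(-279) = -1/279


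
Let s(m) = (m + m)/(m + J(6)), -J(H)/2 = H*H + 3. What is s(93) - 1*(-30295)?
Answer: 151537/5 ≈ 30307.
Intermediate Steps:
J(H) = -6 - 2*H² (J(H) = -2*(H*H + 3) = -2*(H² + 3) = -2*(3 + H²) = -6 - 2*H²)
s(m) = 2*m/(-78 + m) (s(m) = (m + m)/(m + (-6 - 2*6²)) = (2*m)/(m + (-6 - 2*36)) = (2*m)/(m + (-6 - 72)) = (2*m)/(m - 78) = (2*m)/(-78 + m) = 2*m/(-78 + m))
s(93) - 1*(-30295) = 2*93/(-78 + 93) - 1*(-30295) = 2*93/15 + 30295 = 2*93*(1/15) + 30295 = 62/5 + 30295 = 151537/5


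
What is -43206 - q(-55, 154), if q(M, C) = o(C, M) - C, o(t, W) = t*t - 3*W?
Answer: -66933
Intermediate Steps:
o(t, W) = t² - 3*W
q(M, C) = C² - C - 3*M (q(M, C) = (C² - 3*M) - C = C² - C - 3*M)
-43206 - q(-55, 154) = -43206 - (154² - 1*154 - 3*(-55)) = -43206 - (23716 - 154 + 165) = -43206 - 1*23727 = -43206 - 23727 = -66933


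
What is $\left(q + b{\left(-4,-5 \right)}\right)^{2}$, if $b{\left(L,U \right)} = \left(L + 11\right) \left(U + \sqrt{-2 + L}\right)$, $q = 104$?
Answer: $4467 + 966 i \sqrt{6} \approx 4467.0 + 2366.2 i$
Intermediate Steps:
$b{\left(L,U \right)} = \left(11 + L\right) \left(U + \sqrt{-2 + L}\right)$
$\left(q + b{\left(-4,-5 \right)}\right)^{2} = \left(104 + \left(11 \left(-5\right) + 11 \sqrt{-2 - 4} - -20 - 4 \sqrt{-2 - 4}\right)\right)^{2} = \left(104 + \left(-55 + 11 \sqrt{-6} + 20 - 4 \sqrt{-6}\right)\right)^{2} = \left(104 + \left(-55 + 11 i \sqrt{6} + 20 - 4 i \sqrt{6}\right)\right)^{2} = \left(104 - \left(35 - 7 i \sqrt{6}\right)\right)^{2} = \left(69 + 7 i \sqrt{6}\right)^{2}$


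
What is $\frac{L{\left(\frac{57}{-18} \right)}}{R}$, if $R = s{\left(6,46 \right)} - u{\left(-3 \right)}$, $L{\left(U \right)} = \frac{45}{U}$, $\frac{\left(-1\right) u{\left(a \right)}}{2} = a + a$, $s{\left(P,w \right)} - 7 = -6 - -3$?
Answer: $\frac{135}{76} \approx 1.7763$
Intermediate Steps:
$s{\left(P,w \right)} = 4$ ($s{\left(P,w \right)} = 7 - 3 = 4$)
$u{\left(a \right)} = - 4 a$ ($u{\left(a \right)} = - 2 \left(a + a\right) = - 2 \cdot 2 a = - 4 a$)
$R = -8$ ($R = 4 - \left(-4\right) \left(-3\right) = 4 - 12 = -8$)
$\frac{L{\left(\frac{57}{-18} \right)}}{R} = \frac{45 \frac{1}{57 \frac{1}{-18}}}{-8} = \frac{45}{57 \left(- \frac{1}{18}\right)} \left(- \frac{1}{8}\right) = \frac{45}{- \frac{19}{6}} \left(- \frac{1}{8}\right) = 45 \left(- \frac{6}{19}\right) \left(- \frac{1}{8}\right) = \left(- \frac{270}{19}\right) \left(- \frac{1}{8}\right) = \frac{135}{76}$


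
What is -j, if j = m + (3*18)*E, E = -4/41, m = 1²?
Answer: 175/41 ≈ 4.2683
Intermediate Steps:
m = 1
E = -4/41 (E = -4*1/41 = -4/41 ≈ -0.097561)
j = -175/41 (j = 1 + (3*18)*(-4/41) = 1 + 54*(-4/41) = 1 - 216/41 = -175/41 ≈ -4.2683)
-j = -1*(-175/41) = 175/41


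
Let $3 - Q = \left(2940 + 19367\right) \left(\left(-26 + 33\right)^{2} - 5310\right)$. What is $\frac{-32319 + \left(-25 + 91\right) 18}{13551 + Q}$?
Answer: $- \frac{31131}{117370681} \approx -0.00026524$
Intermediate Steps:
$Q = 117357130$ ($Q = 3 - \left(2940 + 19367\right) \left(\left(-26 + 33\right)^{2} - 5310\right) = 3 - 22307 \left(7^{2} - 5310\right) = 3 - 22307 \left(49 - 5310\right) = 3 - 22307 \left(-5261\right) = 3 - -117357127 = 3 + 117357127 = 117357130$)
$\frac{-32319 + \left(-25 + 91\right) 18}{13551 + Q} = \frac{-32319 + \left(-25 + 91\right) 18}{13551 + 117357130} = \frac{-32319 + 66 \cdot 18}{117370681} = \left(-32319 + 1188\right) \frac{1}{117370681} = \left(-31131\right) \frac{1}{117370681} = - \frac{31131}{117370681}$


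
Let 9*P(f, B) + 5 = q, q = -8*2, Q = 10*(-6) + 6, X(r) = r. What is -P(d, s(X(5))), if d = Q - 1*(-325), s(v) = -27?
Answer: 7/3 ≈ 2.3333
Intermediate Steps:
Q = -54 (Q = -60 + 6 = -54)
d = 271 (d = -54 - 1*(-325) = -54 + 325 = 271)
q = -16
P(f, B) = -7/3 (P(f, B) = -5/9 + (⅑)*(-16) = -5/9 - 16/9 = -7/3)
-P(d, s(X(5))) = -1*(-7/3) = 7/3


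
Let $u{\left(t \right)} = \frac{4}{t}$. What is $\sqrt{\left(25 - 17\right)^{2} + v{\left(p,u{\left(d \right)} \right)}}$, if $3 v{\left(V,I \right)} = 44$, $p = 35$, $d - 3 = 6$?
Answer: $\frac{2 \sqrt{177}}{3} \approx 8.8694$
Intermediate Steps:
$d = 9$ ($d = 3 + 6 = 9$)
$v{\left(V,I \right)} = \frac{44}{3}$ ($v{\left(V,I \right)} = \frac{1}{3} \cdot 44 = \frac{44}{3}$)
$\sqrt{\left(25 - 17\right)^{2} + v{\left(p,u{\left(d \right)} \right)}} = \sqrt{\left(25 - 17\right)^{2} + \frac{44}{3}} = \sqrt{8^{2} + \frac{44}{3}} = \sqrt{64 + \frac{44}{3}} = \sqrt{\frac{236}{3}} = \frac{2 \sqrt{177}}{3}$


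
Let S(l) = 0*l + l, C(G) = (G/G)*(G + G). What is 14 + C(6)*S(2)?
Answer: 38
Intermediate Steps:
C(G) = 2*G (C(G) = 1*(2*G) = 2*G)
S(l) = l (S(l) = 0 + l = l)
14 + C(6)*S(2) = 14 + (2*6)*2 = 14 + 12*2 = 14 + 24 = 38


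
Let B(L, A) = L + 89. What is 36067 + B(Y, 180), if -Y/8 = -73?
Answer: 36740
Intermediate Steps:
Y = 584 (Y = -8*(-73) = 584)
B(L, A) = 89 + L
36067 + B(Y, 180) = 36067 + (89 + 584) = 36067 + 673 = 36740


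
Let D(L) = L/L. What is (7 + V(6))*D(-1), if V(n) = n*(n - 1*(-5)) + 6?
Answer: 79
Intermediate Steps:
D(L) = 1
V(n) = 6 + n*(5 + n) (V(n) = n*(n + 5) + 6 = n*(5 + n) + 6 = 6 + n*(5 + n))
(7 + V(6))*D(-1) = (7 + (6 + 6**2 + 5*6))*1 = (7 + (6 + 36 + 30))*1 = (7 + 72)*1 = 79*1 = 79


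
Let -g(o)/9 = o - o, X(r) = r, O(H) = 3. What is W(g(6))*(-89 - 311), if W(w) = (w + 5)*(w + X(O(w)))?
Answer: -6000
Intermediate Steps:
g(o) = 0 (g(o) = -9*(o - o) = -9*0 = 0)
W(w) = (3 + w)*(5 + w) (W(w) = (w + 5)*(w + 3) = (5 + w)*(3 + w) = (3 + w)*(5 + w))
W(g(6))*(-89 - 311) = (15 + 0² + 8*0)*(-89 - 311) = (15 + 0 + 0)*(-400) = 15*(-400) = -6000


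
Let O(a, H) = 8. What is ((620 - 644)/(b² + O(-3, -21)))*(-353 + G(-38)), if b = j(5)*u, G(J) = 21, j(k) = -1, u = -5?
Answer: 2656/11 ≈ 241.45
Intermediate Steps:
b = 5 (b = -1*(-5) = 5)
((620 - 644)/(b² + O(-3, -21)))*(-353 + G(-38)) = ((620 - 644)/(5² + 8))*(-353 + 21) = -24/(25 + 8)*(-332) = -24/33*(-332) = -24*1/33*(-332) = -8/11*(-332) = 2656/11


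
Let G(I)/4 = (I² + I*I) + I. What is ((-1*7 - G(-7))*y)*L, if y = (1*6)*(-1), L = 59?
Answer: 131334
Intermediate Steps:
G(I) = 4*I + 8*I² (G(I) = 4*((I² + I*I) + I) = 4*((I² + I²) + I) = 4*(2*I² + I) = 4*(I + 2*I²) = 4*I + 8*I²)
y = -6 (y = 6*(-1) = -6)
((-1*7 - G(-7))*y)*L = ((-1*7 - 4*(-7)*(1 + 2*(-7)))*(-6))*59 = ((-7 - 4*(-7)*(1 - 14))*(-6))*59 = ((-7 - 4*(-7)*(-13))*(-6))*59 = ((-7 - 1*364)*(-6))*59 = ((-7 - 364)*(-6))*59 = -371*(-6)*59 = 2226*59 = 131334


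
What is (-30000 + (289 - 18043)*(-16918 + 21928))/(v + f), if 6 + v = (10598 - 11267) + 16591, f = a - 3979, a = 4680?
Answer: -29659180/5539 ≈ -5354.6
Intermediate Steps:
f = 701 (f = 4680 - 3979 = 701)
v = 15916 (v = -6 + ((10598 - 11267) + 16591) = -6 + (-669 + 16591) = -6 + 15922 = 15916)
(-30000 + (289 - 18043)*(-16918 + 21928))/(v + f) = (-30000 + (289 - 18043)*(-16918 + 21928))/(15916 + 701) = (-30000 - 17754*5010)/16617 = (-30000 - 88947540)*(1/16617) = -88977540*1/16617 = -29659180/5539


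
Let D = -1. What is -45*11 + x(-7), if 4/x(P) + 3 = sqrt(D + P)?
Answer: -8427/17 - 8*I*sqrt(2)/17 ≈ -495.71 - 0.66551*I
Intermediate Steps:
x(P) = 4/(-3 + sqrt(-1 + P))
-45*11 + x(-7) = -45*11 + 4/(-3 + sqrt(-1 - 7)) = -495 + 4/(-3 + sqrt(-8)) = -495 + 4/(-3 + 2*I*sqrt(2))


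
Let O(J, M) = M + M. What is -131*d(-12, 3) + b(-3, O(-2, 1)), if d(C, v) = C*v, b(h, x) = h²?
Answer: 4725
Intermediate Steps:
O(J, M) = 2*M
-131*d(-12, 3) + b(-3, O(-2, 1)) = -(-1572)*3 + (-3)² = -131*(-36) + 9 = 4716 + 9 = 4725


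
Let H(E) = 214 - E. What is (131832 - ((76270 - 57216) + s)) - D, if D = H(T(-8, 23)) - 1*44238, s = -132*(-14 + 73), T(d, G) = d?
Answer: 164582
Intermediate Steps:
s = -7788 (s = -132*59 = -7788)
D = -44016 (D = (214 - 1*(-8)) - 1*44238 = (214 + 8) - 44238 = 222 - 44238 = -44016)
(131832 - ((76270 - 57216) + s)) - D = (131832 - ((76270 - 57216) - 7788)) - 1*(-44016) = (131832 - (19054 - 7788)) + 44016 = (131832 - 1*11266) + 44016 = (131832 - 11266) + 44016 = 120566 + 44016 = 164582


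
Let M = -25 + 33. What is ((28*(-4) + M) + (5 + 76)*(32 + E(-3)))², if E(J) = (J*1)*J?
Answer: 10349089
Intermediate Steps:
E(J) = J² (E(J) = J*J = J²)
M = 8
((28*(-4) + M) + (5 + 76)*(32 + E(-3)))² = ((28*(-4) + 8) + (5 + 76)*(32 + (-3)²))² = ((-112 + 8) + 81*(32 + 9))² = (-104 + 81*41)² = (-104 + 3321)² = 3217² = 10349089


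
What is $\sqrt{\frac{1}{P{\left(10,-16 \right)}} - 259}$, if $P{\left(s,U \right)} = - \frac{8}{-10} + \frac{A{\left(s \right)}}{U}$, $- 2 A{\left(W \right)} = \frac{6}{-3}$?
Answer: $\frac{3 i \sqrt{99651}}{59} \approx 16.051 i$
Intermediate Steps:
$A{\left(W \right)} = 1$ ($A{\left(W \right)} = - \frac{6 \frac{1}{-3}}{2} = - \frac{6 \left(- \frac{1}{3}\right)}{2} = \left(- \frac{1}{2}\right) \left(-2\right) = 1$)
$P{\left(s,U \right)} = \frac{4}{5} + \frac{1}{U}$ ($P{\left(s,U \right)} = - \frac{8}{-10} + 1 \frac{1}{U} = \left(-8\right) \left(- \frac{1}{10}\right) + \frac{1}{U} = \frac{4}{5} + \frac{1}{U}$)
$\sqrt{\frac{1}{P{\left(10,-16 \right)}} - 259} = \sqrt{\frac{1}{\frac{4}{5} + \frac{1}{-16}} - 259} = \sqrt{\frac{1}{\frac{4}{5} - \frac{1}{16}} - 259} = \sqrt{\frac{1}{\frac{59}{80}} - 259} = \sqrt{\frac{80}{59} - 259} = \sqrt{- \frac{15201}{59}} = \frac{3 i \sqrt{99651}}{59}$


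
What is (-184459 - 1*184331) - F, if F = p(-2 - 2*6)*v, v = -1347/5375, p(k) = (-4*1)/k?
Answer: -13875721056/37625 ≈ -3.6879e+5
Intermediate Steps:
p(k) = -4/k
v = -1347/5375 (v = -1347*1/5375 = -1347/5375 ≈ -0.25060)
F = -2694/37625 (F = -4/(-2 - 2*6)*(-1347/5375) = -4/(-2 - 12)*(-1347/5375) = -4/(-14)*(-1347/5375) = -4*(-1/14)*(-1347/5375) = (2/7)*(-1347/5375) = -2694/37625 ≈ -0.071601)
(-184459 - 1*184331) - F = (-184459 - 1*184331) - 1*(-2694/37625) = (-184459 - 184331) + 2694/37625 = -368790 + 2694/37625 = -13875721056/37625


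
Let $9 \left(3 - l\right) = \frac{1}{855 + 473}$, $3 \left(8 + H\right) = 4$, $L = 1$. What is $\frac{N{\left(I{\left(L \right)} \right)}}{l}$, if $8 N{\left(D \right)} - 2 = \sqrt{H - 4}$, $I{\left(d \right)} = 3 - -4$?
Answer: $\frac{2988}{35855} + \frac{1992 i \sqrt{6}}{35855} \approx 0.083336 + 0.13609 i$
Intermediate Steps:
$H = - \frac{20}{3}$ ($H = -8 + \frac{1}{3} \cdot 4 = -8 + \frac{4}{3} = - \frac{20}{3} \approx -6.6667$)
$I{\left(d \right)} = 7$ ($I{\left(d \right)} = 3 + 4 = 7$)
$N{\left(D \right)} = \frac{1}{4} + \frac{i \sqrt{6}}{6}$ ($N{\left(D \right)} = \frac{1}{4} + \frac{\sqrt{- \frac{20}{3} - 4}}{8} = \frac{1}{4} + \frac{\sqrt{- \frac{32}{3}}}{8} = \frac{1}{4} + \frac{\frac{4}{3} i \sqrt{6}}{8} = \frac{1}{4} + \frac{i \sqrt{6}}{6}$)
$l = \frac{35855}{11952}$ ($l = 3 - \frac{1}{9 \left(855 + 473\right)} = 3 - \frac{1}{9 \cdot 1328} = 3 - \frac{1}{11952} = \frac{35855}{11952} \approx 2.9999$)
$\frac{N{\left(I{\left(L \right)} \right)}}{l} = \frac{\frac{1}{4} + \frac{i \sqrt{6}}{6}}{\frac{35855}{11952}} = \left(\frac{1}{4} + \frac{i \sqrt{6}}{6}\right) \frac{11952}{35855} = \frac{2988}{35855} + \frac{1992 i \sqrt{6}}{35855}$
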